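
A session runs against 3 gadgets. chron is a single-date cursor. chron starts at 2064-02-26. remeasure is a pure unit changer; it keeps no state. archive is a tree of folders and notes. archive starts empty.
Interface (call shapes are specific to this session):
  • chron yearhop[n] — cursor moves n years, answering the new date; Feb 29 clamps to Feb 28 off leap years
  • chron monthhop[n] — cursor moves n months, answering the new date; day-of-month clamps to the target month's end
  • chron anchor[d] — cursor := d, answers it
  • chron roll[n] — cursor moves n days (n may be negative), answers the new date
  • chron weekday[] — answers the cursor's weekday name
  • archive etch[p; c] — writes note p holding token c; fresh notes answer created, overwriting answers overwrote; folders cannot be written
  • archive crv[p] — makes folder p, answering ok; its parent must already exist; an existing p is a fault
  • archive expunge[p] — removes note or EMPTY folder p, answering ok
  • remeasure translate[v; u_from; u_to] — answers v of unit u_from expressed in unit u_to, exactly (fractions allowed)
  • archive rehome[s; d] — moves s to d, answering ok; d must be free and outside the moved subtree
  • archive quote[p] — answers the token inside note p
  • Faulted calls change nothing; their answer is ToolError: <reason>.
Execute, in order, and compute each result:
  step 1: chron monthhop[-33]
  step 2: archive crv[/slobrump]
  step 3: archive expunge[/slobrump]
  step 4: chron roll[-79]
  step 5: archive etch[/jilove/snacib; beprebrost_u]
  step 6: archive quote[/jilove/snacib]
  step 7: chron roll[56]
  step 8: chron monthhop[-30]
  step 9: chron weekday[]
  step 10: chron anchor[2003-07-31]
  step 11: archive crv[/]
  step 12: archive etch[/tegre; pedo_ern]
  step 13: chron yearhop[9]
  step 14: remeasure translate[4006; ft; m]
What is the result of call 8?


Answer: 2058-11-03

Derivation:
Do: chron monthhop[n=-33]
See: 2061-05-26
Do: archive crv[p=/slobrump]
See: ok
Do: archive expunge[p=/slobrump]
See: ok
Do: chron roll[n=-79]
See: 2061-03-08
Do: archive etch[p=/jilove/snacib; c=beprebrost_u]
See: ToolError: no parent
Do: archive quote[p=/jilove/snacib]
See: ToolError: not found
Do: chron roll[n=56]
See: 2061-05-03
Do: chron monthhop[n=-30]
See: 2058-11-03
Do: chron weekday[]
See: Sunday
Do: chron anchor[d=2003-07-31]
See: 2003-07-31
Do: archive crv[p=/]
See: ToolError: exists
Do: archive etch[p=/tegre; c=pedo_ern]
See: created
Do: chron yearhop[n=9]
See: 2012-07-31
Do: remeasure translate[v=4006; u_from=ft; u_to=m]
See: 763143/625


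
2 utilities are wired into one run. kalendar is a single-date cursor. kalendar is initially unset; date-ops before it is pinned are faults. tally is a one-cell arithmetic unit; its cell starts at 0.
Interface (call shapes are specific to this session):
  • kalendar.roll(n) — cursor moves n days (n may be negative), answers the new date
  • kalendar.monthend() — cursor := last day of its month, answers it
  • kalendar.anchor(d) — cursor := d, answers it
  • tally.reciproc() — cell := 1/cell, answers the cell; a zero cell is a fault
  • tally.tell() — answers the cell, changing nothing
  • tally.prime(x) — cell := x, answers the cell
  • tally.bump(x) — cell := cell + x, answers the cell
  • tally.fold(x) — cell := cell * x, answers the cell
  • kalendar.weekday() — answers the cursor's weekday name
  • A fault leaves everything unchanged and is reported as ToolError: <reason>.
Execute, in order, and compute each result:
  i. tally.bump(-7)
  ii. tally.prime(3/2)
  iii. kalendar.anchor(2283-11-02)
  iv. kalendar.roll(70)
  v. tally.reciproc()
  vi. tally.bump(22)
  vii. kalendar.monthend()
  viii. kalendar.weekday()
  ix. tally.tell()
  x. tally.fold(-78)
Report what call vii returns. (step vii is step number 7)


# 1. tally.bump(x=-7) : -7
# 2. tally.prime(x=3/2) : 3/2
# 3. kalendar.anchor(d=2283-11-02) : 2283-11-02
# 4. kalendar.roll(n=70) : 2284-01-11
# 5. tally.reciproc() : 2/3
# 6. tally.bump(x=22) : 68/3
# 7. kalendar.monthend() : 2284-01-31
# 8. kalendar.weekday() : Thursday
# 9. tally.tell() : 68/3
# 10. tally.fold(x=-78) : -1768

Answer: 2284-01-31


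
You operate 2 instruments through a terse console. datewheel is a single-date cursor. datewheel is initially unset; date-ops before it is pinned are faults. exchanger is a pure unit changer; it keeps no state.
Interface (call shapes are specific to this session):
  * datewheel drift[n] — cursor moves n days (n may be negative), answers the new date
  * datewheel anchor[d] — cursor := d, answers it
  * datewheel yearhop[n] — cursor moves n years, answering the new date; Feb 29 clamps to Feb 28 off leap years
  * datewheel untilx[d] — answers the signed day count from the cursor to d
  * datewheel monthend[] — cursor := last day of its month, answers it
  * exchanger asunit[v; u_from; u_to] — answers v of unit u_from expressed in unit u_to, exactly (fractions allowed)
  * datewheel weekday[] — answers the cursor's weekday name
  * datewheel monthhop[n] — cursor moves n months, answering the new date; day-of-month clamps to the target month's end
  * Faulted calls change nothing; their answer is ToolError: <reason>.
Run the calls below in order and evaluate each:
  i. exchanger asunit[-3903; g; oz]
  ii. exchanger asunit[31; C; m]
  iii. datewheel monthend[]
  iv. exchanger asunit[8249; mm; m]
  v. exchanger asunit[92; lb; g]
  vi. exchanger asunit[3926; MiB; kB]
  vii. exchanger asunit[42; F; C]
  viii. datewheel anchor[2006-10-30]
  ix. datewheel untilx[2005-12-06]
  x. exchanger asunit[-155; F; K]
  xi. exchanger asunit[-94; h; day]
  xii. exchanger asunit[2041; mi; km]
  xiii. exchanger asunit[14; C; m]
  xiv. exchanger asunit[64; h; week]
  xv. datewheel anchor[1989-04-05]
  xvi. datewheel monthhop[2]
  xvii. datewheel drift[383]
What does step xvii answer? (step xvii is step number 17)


Answer: 1990-06-23

Derivation:
# 1. exchanger asunit(v=-3903, u_from=g, u_to=oz) ~> -6244800000/45359237
# 2. exchanger asunit(v=31, u_from=C, u_to=m) ~> ToolError: incompatible units
# 3. datewheel monthend() ~> ToolError: no date set
# 4. exchanger asunit(v=8249, u_from=mm, u_to=m) ~> 8249/1000
# 5. exchanger asunit(v=92, u_from=lb, u_to=g) ~> 1043262451/25000
# 6. exchanger asunit(v=3926, u_from=MiB, u_to=kB) ~> 514588672/125
# 7. exchanger asunit(v=42, u_from=F, u_to=C) ~> 50/9
# 8. datewheel anchor(d=2006-10-30) ~> 2006-10-30
# 9. datewheel untilx(d=2005-12-06) ~> -328
# 10. exchanger asunit(v=-155, u_from=F, u_to=K) ~> 30467/180
# 11. exchanger asunit(v=-94, u_from=h, u_to=day) ~> -47/12
# 12. exchanger asunit(v=2041, u_from=mi, u_to=km) ~> 51322986/15625
# 13. exchanger asunit(v=14, u_from=C, u_to=m) ~> ToolError: incompatible units
# 14. exchanger asunit(v=64, u_from=h, u_to=week) ~> 8/21
# 15. datewheel anchor(d=1989-04-05) ~> 1989-04-05
# 16. datewheel monthhop(n=2) ~> 1989-06-05
# 17. datewheel drift(n=383) ~> 1990-06-23


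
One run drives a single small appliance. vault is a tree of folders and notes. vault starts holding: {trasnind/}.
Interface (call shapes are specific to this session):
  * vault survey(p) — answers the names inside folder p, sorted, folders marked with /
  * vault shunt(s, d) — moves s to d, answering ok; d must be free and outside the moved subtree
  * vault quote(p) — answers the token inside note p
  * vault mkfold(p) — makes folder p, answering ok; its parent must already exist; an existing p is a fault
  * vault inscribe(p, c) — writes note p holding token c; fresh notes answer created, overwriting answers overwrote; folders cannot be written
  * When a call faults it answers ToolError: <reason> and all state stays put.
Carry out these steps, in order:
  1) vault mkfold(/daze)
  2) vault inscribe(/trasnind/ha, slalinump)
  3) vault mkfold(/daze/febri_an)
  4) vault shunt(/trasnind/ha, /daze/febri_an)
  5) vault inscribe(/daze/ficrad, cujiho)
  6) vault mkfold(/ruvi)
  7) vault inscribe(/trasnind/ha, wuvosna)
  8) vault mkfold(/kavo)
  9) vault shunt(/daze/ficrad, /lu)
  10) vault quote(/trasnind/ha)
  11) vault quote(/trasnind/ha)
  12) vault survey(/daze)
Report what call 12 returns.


I use vault mkfold with p=/daze, → ok.
Now I run vault inscribe with p=/trasnind/ha, c=slalinump: created.
I invoke vault mkfold with p=/daze/febri_an, giving ok.
I run vault shunt with s=/trasnind/ha, d=/daze/febri_an, and get ToolError: exists.
I invoke vault inscribe with p=/daze/ficrad, c=cujiho: created.
Invoking vault mkfold with p=/ruvi, which returns ok.
I invoke vault inscribe with p=/trasnind/ha, c=wuvosna, and observe overwrote.
Next I call vault mkfold with p=/kavo: ok.
I run vault shunt with s=/daze/ficrad, d=/lu, and get ok.
Invoking vault quote with p=/trasnind/ha: wuvosna.
Now I run vault quote with p=/trasnind/ha, — result: wuvosna.
Now I run vault survey with p=/daze, which returns [febri_an/].

Answer: [febri_an/]


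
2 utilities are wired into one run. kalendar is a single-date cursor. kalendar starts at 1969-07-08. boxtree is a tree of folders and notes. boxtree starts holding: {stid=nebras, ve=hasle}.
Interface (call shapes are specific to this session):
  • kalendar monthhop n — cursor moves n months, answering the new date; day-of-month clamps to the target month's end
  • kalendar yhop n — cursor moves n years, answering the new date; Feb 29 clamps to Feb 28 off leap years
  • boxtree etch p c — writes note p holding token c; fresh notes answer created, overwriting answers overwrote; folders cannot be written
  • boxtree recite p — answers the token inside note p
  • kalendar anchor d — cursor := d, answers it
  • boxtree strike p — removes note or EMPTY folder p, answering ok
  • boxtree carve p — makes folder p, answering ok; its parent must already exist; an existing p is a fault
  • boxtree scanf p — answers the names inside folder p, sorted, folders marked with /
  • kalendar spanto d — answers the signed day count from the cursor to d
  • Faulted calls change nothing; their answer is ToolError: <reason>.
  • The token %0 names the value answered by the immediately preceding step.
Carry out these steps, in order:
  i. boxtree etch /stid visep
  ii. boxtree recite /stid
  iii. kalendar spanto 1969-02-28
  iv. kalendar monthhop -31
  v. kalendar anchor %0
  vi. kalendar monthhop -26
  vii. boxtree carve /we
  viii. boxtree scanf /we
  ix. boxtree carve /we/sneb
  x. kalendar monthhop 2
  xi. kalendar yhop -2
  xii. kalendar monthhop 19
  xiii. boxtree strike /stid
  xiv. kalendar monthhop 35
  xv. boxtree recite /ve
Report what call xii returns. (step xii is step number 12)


Answer: 1964-07-08

Derivation:
→ boxtree etch(p: /stid, c: visep)
← overwrote
→ boxtree recite(p: /stid)
← visep
→ kalendar spanto(d: 1969-02-28)
← -130
→ kalendar monthhop(n: -31)
← 1966-12-08
→ kalendar anchor(d: %0)
← 1966-12-08
→ kalendar monthhop(n: -26)
← 1964-10-08
→ boxtree carve(p: /we)
← ok
→ boxtree scanf(p: /we)
← []
→ boxtree carve(p: /we/sneb)
← ok
→ kalendar monthhop(n: 2)
← 1964-12-08
→ kalendar yhop(n: -2)
← 1962-12-08
→ kalendar monthhop(n: 19)
← 1964-07-08
→ boxtree strike(p: /stid)
← ok
→ kalendar monthhop(n: 35)
← 1967-06-08
→ boxtree recite(p: /ve)
← hasle


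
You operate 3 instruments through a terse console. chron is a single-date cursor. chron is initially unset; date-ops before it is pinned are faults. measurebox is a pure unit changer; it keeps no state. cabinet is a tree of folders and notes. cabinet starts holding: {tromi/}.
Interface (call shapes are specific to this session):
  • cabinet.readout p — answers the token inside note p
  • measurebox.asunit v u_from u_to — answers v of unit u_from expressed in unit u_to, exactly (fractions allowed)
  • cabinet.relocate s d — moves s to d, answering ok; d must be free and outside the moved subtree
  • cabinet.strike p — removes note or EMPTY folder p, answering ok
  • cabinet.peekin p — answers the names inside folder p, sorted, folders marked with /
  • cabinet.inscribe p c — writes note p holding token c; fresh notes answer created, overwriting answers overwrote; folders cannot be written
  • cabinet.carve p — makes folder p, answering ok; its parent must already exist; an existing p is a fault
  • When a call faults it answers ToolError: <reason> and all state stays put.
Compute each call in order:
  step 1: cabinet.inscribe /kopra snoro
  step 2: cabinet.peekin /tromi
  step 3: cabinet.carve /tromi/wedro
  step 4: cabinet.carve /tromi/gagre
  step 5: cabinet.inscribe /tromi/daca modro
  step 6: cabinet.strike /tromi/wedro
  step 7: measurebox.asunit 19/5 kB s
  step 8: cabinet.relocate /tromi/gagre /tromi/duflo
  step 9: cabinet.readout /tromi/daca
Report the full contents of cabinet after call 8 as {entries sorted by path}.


Then cabinet.inscribe(p=/kopra, c=snoro): created.
I invoke cabinet.peekin(p=/tromi), and observe [].
I run cabinet.carve(p=/tromi/wedro), yielding ok.
Then cabinet.carve(p=/tromi/gagre): ok.
I run cabinet.inscribe(p=/tromi/daca, c=modro), — result: created.
I use cabinet.strike(p=/tromi/wedro), — result: ok.
I run measurebox.asunit(v=19/5, u_from=kB, u_to=s), and get ToolError: incompatible units.
Then cabinet.relocate(s=/tromi/gagre, d=/tromi/duflo): ok.
I call cabinet.readout(p=/tromi/daca), which returns modro.

Answer: {kopra=snoro, tromi/, tromi/daca=modro, tromi/duflo/}


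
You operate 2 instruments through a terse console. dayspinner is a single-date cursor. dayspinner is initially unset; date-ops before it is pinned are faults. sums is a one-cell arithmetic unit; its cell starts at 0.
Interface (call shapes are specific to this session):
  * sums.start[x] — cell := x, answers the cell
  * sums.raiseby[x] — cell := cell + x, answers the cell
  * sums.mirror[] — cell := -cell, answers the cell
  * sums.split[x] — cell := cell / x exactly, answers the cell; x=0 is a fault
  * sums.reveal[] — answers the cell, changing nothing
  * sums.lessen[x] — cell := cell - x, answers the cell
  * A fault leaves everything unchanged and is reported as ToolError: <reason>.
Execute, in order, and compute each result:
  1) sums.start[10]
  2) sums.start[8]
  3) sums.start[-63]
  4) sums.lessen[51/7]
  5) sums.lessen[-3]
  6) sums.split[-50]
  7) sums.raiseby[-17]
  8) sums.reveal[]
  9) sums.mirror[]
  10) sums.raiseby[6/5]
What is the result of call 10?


Answer: 5899/350

Derivation:
;; sums.start(x=10) == 10
;; sums.start(x=8) == 8
;; sums.start(x=-63) == -63
;; sums.lessen(x=51/7) == -492/7
;; sums.lessen(x=-3) == -471/7
;; sums.split(x=-50) == 471/350
;; sums.raiseby(x=-17) == -5479/350
;; sums.reveal() == -5479/350
;; sums.mirror() == 5479/350
;; sums.raiseby(x=6/5) == 5899/350


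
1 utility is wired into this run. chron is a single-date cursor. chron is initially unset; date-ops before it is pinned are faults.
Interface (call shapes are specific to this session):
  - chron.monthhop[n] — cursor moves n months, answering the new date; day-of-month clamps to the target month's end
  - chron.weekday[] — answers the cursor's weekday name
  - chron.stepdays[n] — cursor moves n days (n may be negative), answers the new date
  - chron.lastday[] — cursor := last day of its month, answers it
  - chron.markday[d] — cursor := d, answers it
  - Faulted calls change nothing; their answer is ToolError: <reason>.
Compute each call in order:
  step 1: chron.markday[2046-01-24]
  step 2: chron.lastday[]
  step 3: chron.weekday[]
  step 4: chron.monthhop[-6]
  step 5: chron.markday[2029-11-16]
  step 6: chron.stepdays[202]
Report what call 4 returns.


Answer: 2045-07-31

Derivation:
I run chron.markday with 2046-01-24: 2046-01-24.
Next I call chron.lastday(), and observe 2046-01-31.
I try chron.weekday(), which returns Wednesday.
Now I run chron.monthhop with -6, giving 2045-07-31.
Using chron.markday with 2029-11-16, which returns 2029-11-16.
I try chron.stepdays with 202, — result: 2030-06-06.


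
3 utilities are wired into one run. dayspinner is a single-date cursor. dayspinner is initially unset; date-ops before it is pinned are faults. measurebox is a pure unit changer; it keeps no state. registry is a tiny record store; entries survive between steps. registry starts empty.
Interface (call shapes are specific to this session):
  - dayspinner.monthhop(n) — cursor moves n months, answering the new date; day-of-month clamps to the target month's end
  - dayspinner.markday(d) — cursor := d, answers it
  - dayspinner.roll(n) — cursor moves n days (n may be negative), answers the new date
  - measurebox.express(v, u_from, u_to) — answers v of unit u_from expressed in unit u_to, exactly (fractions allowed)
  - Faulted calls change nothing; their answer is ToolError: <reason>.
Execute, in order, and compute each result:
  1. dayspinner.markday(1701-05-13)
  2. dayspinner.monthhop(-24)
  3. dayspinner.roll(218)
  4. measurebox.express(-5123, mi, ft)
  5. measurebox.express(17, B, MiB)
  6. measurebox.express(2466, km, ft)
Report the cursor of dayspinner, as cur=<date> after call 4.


I invoke markday on d=1701-05-13, — result: 1701-05-13.
Calling monthhop on n=-24: 1699-05-13.
Then roll on n=218, and see 1699-12-17.
Calling express on v=-5123, u_from=mi, u_to=ft: -27049440.
I use express on v=17, u_from=B, u_to=MiB, and see 17/1048576.
Next I call express on v=2466, u_from=km, u_to=ft, → 1027500000/127.

Answer: cur=1699-12-17


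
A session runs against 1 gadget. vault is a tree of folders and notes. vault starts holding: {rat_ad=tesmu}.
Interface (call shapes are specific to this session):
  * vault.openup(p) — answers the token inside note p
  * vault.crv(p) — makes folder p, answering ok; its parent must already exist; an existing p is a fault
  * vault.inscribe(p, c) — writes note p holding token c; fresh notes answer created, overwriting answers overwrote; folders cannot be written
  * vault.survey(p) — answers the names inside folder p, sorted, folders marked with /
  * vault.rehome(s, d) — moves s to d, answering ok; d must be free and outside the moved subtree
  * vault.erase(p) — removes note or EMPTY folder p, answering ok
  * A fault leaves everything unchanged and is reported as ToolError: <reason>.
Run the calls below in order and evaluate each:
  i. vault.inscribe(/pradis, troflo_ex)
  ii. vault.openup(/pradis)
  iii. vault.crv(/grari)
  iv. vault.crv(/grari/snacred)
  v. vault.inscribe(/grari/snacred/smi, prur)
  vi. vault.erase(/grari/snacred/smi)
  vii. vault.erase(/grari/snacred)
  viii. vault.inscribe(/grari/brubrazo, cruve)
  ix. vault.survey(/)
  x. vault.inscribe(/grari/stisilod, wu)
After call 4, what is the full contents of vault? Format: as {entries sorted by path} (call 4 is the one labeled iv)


Answer: {grari/, grari/snacred/, pradis=troflo_ex, rat_ad=tesmu}

Derivation:
Do: vault.inscribe[/pradis; troflo_ex]
See: created
Do: vault.openup[/pradis]
See: troflo_ex
Do: vault.crv[/grari]
See: ok
Do: vault.crv[/grari/snacred]
See: ok
Do: vault.inscribe[/grari/snacred/smi; prur]
See: created
Do: vault.erase[/grari/snacred/smi]
See: ok
Do: vault.erase[/grari/snacred]
See: ok
Do: vault.inscribe[/grari/brubrazo; cruve]
See: created
Do: vault.survey[/]
See: [grari/, pradis, rat_ad]
Do: vault.inscribe[/grari/stisilod; wu]
See: created


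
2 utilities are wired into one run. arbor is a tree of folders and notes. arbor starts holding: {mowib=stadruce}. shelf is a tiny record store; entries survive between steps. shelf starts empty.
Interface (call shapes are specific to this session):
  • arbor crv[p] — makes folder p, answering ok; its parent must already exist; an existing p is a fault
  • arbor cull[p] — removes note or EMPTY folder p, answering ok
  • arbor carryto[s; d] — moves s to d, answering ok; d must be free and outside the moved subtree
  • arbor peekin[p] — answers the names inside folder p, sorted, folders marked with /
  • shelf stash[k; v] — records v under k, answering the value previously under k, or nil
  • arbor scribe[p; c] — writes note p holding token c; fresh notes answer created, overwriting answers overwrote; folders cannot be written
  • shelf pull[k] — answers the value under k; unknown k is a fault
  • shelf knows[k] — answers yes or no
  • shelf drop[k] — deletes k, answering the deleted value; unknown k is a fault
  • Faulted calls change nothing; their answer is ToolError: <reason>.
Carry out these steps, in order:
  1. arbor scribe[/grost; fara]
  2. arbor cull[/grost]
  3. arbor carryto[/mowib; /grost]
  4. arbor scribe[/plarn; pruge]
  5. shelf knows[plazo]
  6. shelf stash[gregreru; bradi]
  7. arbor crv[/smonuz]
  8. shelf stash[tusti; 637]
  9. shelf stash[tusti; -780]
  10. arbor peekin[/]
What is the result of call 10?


I call arbor scribe using p='/grost', c='fara', yielding created.
Now I run arbor cull using p='/grost', — result: ok.
Using arbor carryto using s='/mowib', d='/grost', and get ok.
I invoke arbor scribe using p='/plarn', c='pruge', — result: created.
Now I run shelf knows using k='plazo', and get no.
I try shelf stash using k='gregreru', v='bradi', → nil.
I try arbor crv using p='/smonuz', → ok.
I use shelf stash using k='tusti', v='637', and observe nil.
Invoking shelf stash using k='tusti', v='-780', which returns 637.
Invoking arbor peekin using p='/', giving [grost, plarn, smonuz/].

Answer: [grost, plarn, smonuz/]


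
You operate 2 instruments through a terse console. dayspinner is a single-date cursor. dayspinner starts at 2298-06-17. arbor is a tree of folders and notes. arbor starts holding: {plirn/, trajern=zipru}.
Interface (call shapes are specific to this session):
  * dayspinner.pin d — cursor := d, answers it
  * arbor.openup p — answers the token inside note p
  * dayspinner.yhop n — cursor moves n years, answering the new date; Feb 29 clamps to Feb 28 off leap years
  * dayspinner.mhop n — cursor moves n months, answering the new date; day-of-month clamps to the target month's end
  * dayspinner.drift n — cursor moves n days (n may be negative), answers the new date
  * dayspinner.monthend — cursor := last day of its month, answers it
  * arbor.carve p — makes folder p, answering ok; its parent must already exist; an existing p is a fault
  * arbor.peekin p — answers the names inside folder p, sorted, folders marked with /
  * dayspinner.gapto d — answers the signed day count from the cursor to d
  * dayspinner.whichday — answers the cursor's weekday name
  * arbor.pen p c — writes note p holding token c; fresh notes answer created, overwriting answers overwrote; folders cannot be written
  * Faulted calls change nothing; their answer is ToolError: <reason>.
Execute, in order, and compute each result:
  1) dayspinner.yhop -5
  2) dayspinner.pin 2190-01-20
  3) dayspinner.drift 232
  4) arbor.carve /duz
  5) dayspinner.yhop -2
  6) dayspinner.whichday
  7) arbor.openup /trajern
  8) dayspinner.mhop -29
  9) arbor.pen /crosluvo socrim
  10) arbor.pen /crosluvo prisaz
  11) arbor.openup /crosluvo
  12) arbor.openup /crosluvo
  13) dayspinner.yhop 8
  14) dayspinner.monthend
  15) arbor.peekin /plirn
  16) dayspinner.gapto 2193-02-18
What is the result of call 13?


I run dayspinner.yhop(-5): 2293-06-17.
Using dayspinner.pin(2190-01-20), and observe 2190-01-20.
I invoke dayspinner.drift(232), giving 2190-09-09.
I call arbor.carve(/duz), and see ok.
Now I run dayspinner.yhop(-2), and get 2188-09-09.
Using dayspinner.whichday(), yielding Tuesday.
Calling arbor.openup(/trajern), which returns zipru.
Using dayspinner.mhop(-29): 2186-04-09.
I call arbor.pen(/crosluvo, socrim), and observe created.
I use arbor.pen(/crosluvo, prisaz), which returns overwrote.
Next I call arbor.openup(/crosluvo), and get prisaz.
Invoking arbor.openup(/crosluvo), → prisaz.
I invoke dayspinner.yhop(8), which returns 2194-04-09.
Next I call dayspinner.monthend, yielding 2194-04-30.
I call arbor.peekin(/plirn), yielding [].
Calling dayspinner.gapto(2193-02-18): -436.

Answer: 2194-04-09


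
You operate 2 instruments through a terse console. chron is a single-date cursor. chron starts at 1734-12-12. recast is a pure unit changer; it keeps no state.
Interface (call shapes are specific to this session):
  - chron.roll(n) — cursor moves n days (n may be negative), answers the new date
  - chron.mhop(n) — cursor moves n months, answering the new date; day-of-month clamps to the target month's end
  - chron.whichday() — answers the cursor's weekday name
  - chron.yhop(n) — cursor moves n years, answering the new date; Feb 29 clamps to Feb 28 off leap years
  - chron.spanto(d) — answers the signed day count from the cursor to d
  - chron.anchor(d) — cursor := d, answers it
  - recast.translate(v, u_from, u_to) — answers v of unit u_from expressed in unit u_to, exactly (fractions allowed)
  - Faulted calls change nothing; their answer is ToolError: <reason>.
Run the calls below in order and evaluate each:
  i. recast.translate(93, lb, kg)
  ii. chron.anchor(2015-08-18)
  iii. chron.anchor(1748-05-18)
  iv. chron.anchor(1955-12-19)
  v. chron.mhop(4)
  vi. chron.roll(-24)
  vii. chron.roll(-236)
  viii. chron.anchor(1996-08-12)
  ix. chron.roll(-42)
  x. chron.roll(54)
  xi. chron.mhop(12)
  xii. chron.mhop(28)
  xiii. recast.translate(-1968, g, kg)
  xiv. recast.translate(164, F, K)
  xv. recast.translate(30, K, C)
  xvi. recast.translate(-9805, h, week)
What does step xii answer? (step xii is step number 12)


# translate(v→93, u_from→lb, u_to→kg) -> 4218409041/100000000
# anchor(d→2015-08-18) -> 2015-08-18
# anchor(d→1748-05-18) -> 1748-05-18
# anchor(d→1955-12-19) -> 1955-12-19
# mhop(n→4) -> 1956-04-19
# roll(n→-24) -> 1956-03-26
# roll(n→-236) -> 1955-08-03
# anchor(d→1996-08-12) -> 1996-08-12
# roll(n→-42) -> 1996-07-01
# roll(n→54) -> 1996-08-24
# mhop(n→12) -> 1997-08-24
# mhop(n→28) -> 1999-12-24
# translate(v→-1968, u_from→g, u_to→kg) -> -246/125
# translate(v→164, u_from→F, u_to→K) -> 20789/60
# translate(v→30, u_from→K, u_to→C) -> -4863/20
# translate(v→-9805, u_from→h, u_to→week) -> -9805/168

Answer: 1999-12-24


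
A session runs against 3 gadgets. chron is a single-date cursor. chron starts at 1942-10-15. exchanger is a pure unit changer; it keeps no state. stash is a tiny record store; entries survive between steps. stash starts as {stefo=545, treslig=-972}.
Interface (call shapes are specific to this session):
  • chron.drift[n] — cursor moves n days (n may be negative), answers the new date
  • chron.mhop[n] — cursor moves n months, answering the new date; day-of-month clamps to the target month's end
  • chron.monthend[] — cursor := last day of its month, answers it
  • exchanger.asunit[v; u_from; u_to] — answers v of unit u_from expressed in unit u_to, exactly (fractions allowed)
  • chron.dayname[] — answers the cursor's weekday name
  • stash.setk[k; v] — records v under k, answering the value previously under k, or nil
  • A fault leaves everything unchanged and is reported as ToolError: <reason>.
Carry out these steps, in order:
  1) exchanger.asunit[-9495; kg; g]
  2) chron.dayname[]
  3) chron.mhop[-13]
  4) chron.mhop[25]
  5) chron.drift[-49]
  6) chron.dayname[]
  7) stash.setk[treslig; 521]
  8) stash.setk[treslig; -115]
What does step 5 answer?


Answer: 1943-08-27

Derivation:
! asunit(v: -9495, u_from: kg, u_to: g) => -9495000
! dayname() => Thursday
! mhop(n: -13) => 1941-09-15
! mhop(n: 25) => 1943-10-15
! drift(n: -49) => 1943-08-27
! dayname() => Friday
! setk(k: treslig, v: 521) => -972
! setk(k: treslig, v: -115) => 521


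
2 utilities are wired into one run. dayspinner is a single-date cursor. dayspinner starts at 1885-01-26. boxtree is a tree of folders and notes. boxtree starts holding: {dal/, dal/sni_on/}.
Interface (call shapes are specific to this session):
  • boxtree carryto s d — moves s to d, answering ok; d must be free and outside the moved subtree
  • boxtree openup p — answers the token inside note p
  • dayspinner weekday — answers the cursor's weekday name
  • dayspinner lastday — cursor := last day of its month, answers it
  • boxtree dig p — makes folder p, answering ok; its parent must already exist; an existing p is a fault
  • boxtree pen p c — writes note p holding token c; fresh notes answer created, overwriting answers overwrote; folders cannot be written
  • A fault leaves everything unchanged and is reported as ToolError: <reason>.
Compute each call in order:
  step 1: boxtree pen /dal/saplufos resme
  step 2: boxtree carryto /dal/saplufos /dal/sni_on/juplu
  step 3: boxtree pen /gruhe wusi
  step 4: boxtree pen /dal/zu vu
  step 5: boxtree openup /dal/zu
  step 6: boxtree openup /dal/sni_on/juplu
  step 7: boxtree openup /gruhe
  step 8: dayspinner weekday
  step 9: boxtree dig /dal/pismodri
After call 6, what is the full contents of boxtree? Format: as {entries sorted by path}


$ boxtree pen /dal/saplufos resme
  created
$ boxtree carryto /dal/saplufos /dal/sni_on/juplu
  ok
$ boxtree pen /gruhe wusi
  created
$ boxtree pen /dal/zu vu
  created
$ boxtree openup /dal/zu
  vu
$ boxtree openup /dal/sni_on/juplu
  resme
$ boxtree openup /gruhe
  wusi
$ dayspinner weekday
  Monday
$ boxtree dig /dal/pismodri
  ok

Answer: {dal/, dal/sni_on/, dal/sni_on/juplu=resme, dal/zu=vu, gruhe=wusi}


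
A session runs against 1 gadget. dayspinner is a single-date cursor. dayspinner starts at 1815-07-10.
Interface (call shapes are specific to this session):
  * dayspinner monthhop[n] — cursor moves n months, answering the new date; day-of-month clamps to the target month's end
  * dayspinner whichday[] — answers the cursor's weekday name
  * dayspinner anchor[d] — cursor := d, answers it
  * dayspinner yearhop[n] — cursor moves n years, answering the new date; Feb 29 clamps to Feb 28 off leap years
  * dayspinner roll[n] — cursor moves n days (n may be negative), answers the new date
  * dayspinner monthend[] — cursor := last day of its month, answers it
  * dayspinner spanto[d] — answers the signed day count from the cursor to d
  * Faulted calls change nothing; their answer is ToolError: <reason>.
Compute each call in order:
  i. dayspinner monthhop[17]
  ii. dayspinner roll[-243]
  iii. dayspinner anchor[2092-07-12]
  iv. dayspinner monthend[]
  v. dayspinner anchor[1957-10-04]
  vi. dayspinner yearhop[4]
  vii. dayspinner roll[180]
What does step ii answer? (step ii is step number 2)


$ dayspinner monthhop n='17'
:: 1816-12-10
$ dayspinner roll n='-243'
:: 1816-04-11
$ dayspinner anchor d='2092-07-12'
:: 2092-07-12
$ dayspinner monthend
:: 2092-07-31
$ dayspinner anchor d='1957-10-04'
:: 1957-10-04
$ dayspinner yearhop n='4'
:: 1961-10-04
$ dayspinner roll n='180'
:: 1962-04-02

Answer: 1816-04-11


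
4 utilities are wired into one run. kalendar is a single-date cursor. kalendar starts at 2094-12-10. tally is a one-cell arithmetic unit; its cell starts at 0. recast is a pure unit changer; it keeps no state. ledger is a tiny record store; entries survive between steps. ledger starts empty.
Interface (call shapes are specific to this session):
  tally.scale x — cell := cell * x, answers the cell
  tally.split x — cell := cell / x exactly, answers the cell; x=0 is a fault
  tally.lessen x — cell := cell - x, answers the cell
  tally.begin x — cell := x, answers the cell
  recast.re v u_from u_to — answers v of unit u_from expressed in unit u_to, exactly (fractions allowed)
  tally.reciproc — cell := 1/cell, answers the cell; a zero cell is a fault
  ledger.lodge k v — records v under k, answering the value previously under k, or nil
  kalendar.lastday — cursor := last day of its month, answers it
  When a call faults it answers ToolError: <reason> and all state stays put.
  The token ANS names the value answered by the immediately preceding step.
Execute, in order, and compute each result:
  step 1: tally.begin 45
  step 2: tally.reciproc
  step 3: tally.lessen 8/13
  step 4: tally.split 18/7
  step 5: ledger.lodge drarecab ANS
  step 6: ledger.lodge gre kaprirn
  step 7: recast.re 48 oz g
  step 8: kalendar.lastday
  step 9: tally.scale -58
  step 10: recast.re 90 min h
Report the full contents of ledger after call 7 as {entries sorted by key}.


Answer: {drarecab=-2429/10530, gre=kaprirn}

Derivation:
> tally.begin x→45
:: 45
> tally.reciproc
:: 1/45
> tally.lessen x→8/13
:: -347/585
> tally.split x→18/7
:: -2429/10530
> ledger.lodge k→drarecab v→ANS
:: nil
> ledger.lodge k→gre v→kaprirn
:: nil
> recast.re v→48 u_from→oz u_to→g
:: 136077711/100000
> kalendar.lastday
:: 2094-12-31
> tally.scale x→-58
:: 70441/5265
> recast.re v→90 u_from→min u_to→h
:: 3/2


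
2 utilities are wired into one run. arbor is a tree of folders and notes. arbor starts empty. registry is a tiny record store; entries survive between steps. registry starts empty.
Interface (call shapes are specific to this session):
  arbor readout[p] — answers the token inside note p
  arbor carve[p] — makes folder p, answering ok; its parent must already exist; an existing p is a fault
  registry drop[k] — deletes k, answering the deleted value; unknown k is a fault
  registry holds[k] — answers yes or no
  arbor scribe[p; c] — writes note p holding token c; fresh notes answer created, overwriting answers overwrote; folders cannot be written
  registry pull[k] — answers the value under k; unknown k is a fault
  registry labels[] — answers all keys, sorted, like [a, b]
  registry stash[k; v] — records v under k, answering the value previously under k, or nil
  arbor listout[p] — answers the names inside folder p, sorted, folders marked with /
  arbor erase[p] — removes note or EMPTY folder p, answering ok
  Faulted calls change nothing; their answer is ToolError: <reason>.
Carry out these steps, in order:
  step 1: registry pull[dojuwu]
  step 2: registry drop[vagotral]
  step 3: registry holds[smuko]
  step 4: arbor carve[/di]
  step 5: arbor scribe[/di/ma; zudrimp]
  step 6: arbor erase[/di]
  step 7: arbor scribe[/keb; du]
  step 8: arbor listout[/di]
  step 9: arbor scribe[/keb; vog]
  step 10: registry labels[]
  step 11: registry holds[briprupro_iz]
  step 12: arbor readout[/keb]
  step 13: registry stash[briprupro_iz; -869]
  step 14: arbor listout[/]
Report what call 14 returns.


I use registry pull(k: dojuwu), and see ToolError: no such key dojuwu.
Using registry drop(k: vagotral), yielding ToolError: no such key vagotral.
Next I call registry holds(k: smuko), yielding no.
Calling arbor carve(p: /di): ok.
Using arbor scribe(p: /di/ma, c: zudrimp), → created.
I use arbor erase(p: /di), and get ToolError: not empty.
Invoking arbor scribe(p: /keb, c: du), which returns created.
Invoking arbor listout(p: /di), → [ma].
Now I run arbor scribe(p: /keb, c: vog): overwrote.
Then registry labels(), giving [].
I call registry holds(k: briprupro_iz), giving no.
Now I run arbor readout(p: /keb), giving vog.
Calling registry stash(k: briprupro_iz, v: -869), — result: nil.
I try arbor listout(p: /), yielding [di/, keb].

Answer: [di/, keb]


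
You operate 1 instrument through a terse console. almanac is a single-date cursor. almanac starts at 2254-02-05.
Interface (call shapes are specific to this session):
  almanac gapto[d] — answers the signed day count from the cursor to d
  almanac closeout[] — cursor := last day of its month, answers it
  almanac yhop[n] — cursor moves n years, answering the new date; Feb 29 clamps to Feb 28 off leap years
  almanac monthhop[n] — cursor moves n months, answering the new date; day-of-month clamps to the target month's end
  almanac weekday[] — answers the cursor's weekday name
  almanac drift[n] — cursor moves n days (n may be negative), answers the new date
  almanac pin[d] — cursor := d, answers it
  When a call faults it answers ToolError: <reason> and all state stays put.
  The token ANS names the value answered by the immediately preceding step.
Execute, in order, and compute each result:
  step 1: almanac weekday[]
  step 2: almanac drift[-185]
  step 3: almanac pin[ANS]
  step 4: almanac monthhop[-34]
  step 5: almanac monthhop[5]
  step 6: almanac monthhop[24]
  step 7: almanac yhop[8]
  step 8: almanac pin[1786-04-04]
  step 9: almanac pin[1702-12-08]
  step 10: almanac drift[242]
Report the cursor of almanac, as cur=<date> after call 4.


CALL almanac weekday[]
RET  Sunday
CALL almanac drift[n=-185]
RET  2253-08-04
CALL almanac pin[d=ANS]
RET  2253-08-04
CALL almanac monthhop[n=-34]
RET  2250-10-04
CALL almanac monthhop[n=5]
RET  2251-03-04
CALL almanac monthhop[n=24]
RET  2253-03-04
CALL almanac yhop[n=8]
RET  2261-03-04
CALL almanac pin[d=1786-04-04]
RET  1786-04-04
CALL almanac pin[d=1702-12-08]
RET  1702-12-08
CALL almanac drift[n=242]
RET  1703-08-07

Answer: cur=2250-10-04


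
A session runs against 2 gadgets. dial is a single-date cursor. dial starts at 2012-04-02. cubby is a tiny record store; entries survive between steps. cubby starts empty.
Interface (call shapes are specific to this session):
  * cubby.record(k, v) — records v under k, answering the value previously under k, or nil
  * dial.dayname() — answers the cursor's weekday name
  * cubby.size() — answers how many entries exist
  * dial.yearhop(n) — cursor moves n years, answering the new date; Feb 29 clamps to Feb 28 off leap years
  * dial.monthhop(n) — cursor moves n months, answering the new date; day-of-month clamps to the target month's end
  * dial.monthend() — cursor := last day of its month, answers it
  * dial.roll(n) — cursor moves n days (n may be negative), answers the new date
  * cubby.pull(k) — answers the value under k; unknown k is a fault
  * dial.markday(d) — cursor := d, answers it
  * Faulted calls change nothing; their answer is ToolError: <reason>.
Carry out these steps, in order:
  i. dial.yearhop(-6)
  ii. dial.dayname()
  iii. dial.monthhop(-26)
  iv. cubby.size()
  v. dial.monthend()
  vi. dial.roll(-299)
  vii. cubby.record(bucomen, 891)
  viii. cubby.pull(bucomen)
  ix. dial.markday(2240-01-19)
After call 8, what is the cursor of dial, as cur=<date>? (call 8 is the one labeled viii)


Answer: cur=2003-05-06

Derivation:
>> yearhop(n→-6)
<< 2006-04-02
>> dayname()
<< Sunday
>> monthhop(n→-26)
<< 2004-02-02
>> size()
<< 0
>> monthend()
<< 2004-02-29
>> roll(n→-299)
<< 2003-05-06
>> record(k→bucomen, v→891)
<< nil
>> pull(k→bucomen)
<< 891
>> markday(d→2240-01-19)
<< 2240-01-19


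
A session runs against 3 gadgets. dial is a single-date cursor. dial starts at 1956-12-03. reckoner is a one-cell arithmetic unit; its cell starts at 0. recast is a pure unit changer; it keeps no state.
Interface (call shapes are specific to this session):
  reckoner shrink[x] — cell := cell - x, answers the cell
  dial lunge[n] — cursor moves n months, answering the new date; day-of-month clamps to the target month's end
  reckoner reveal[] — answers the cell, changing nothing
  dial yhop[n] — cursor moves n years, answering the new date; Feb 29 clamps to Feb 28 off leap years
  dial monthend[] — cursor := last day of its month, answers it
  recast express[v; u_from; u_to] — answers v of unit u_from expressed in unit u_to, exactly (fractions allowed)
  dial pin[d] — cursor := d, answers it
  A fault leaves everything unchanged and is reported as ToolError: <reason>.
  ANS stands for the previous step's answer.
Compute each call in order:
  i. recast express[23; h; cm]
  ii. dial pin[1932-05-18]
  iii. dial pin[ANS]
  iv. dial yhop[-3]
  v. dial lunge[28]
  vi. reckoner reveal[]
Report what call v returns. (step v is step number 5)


>>> recast express v=23 u_from=h u_to=cm
[out] ToolError: incompatible units
>>> dial pin d=1932-05-18
[out] 1932-05-18
>>> dial pin d=ANS
[out] 1932-05-18
>>> dial yhop n=-3
[out] 1929-05-18
>>> dial lunge n=28
[out] 1931-09-18
>>> reckoner reveal
[out] 0

Answer: 1931-09-18


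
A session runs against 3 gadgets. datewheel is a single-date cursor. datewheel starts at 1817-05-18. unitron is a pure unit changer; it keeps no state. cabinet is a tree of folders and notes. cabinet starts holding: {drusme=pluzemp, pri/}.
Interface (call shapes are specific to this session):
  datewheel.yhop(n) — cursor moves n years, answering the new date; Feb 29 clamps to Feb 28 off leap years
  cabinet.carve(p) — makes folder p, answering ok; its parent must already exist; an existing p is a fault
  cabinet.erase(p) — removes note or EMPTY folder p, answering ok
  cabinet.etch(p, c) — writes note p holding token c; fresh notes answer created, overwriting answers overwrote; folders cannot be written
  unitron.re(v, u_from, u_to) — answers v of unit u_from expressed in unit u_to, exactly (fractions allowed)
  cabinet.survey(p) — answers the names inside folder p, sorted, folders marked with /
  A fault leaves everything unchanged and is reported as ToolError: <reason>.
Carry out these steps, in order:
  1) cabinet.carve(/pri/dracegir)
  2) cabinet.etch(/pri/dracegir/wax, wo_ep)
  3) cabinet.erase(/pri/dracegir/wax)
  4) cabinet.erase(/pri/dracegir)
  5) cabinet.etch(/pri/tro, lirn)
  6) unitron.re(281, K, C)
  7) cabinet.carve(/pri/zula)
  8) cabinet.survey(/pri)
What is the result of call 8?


> carve p='/pri/dracegir'
[out] ok
> etch p='/pri/dracegir/wax' c='wo_ep'
[out] created
> erase p='/pri/dracegir/wax'
[out] ok
> erase p='/pri/dracegir'
[out] ok
> etch p='/pri/tro' c='lirn'
[out] created
> re v='281' u_from='K' u_to='C'
[out] 157/20
> carve p='/pri/zula'
[out] ok
> survey p='/pri'
[out] [tro, zula/]

Answer: [tro, zula/]
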